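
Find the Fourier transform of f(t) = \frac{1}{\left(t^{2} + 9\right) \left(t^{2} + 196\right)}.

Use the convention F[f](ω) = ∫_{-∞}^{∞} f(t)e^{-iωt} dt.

F(ω) = \frac{\pi \left(14 e^{11 \left|{\omega}\right|} - 3\right) e^{- 14 \left|{\omega}\right|}}{7854}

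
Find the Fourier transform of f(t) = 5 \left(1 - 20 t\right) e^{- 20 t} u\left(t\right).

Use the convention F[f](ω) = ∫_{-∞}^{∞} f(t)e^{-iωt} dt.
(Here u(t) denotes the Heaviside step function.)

F(ω) = \frac{5 i \omega}{- \omega^{2} + 40 i \omega + 400}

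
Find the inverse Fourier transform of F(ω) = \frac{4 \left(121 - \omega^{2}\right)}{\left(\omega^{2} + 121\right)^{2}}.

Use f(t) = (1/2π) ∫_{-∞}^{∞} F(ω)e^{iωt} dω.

f(t) = 2 e^{- 11 \left|{t}\right|} \left|{t}\right|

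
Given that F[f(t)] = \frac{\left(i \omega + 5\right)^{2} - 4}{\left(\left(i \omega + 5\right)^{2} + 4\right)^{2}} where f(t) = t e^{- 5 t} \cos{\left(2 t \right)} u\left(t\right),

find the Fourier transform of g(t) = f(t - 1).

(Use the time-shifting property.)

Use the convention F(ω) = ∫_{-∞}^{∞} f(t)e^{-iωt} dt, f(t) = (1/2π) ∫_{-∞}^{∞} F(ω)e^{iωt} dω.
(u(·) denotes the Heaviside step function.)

F[g](ω) = \frac{\left(\left(i \omega + 5\right)^{2} - 4\right) e^{- i \omega}}{\left(\left(i \omega + 5\right)^{2} + 4\right)^{2}}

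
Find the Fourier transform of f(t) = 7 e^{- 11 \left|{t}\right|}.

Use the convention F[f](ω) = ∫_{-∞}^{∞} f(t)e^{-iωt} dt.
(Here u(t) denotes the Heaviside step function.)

F(ω) = \frac{154}{\omega^{2} + 121}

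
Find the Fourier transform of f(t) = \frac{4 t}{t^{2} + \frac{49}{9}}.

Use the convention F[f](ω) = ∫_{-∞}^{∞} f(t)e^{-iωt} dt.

F(ω) = - 4 i \pi e^{- \frac{7 \left|{\omega}\right|}{3}} \operatorname{sign}{\left(\omega \right)}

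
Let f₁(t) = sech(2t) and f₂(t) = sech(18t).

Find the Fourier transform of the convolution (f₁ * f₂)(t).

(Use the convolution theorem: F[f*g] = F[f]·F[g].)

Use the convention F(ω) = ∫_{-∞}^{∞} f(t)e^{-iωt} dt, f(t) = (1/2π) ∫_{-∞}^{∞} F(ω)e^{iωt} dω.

F[f₁*f₂](ω) = \frac{\pi^{2}}{36 \cosh{\left(\frac{\pi \omega}{36} \right)} \cosh{\left(\frac{\pi \omega}{4} \right)}}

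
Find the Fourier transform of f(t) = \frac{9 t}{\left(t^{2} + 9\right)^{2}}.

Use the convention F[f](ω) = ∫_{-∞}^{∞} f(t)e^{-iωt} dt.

F(ω) = - \frac{3 i \pi \omega e^{- 3 \left|{\omega}\right|}}{2}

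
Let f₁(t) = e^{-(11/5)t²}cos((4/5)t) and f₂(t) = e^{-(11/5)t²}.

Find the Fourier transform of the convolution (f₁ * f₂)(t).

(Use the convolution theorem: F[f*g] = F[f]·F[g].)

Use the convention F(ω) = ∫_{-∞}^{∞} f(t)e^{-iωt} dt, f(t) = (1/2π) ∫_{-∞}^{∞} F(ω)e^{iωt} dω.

F[f₁*f₂](ω) = \frac{5 \pi \left(e^{\frac{4 \omega}{11}} + 1\right) e^{- \frac{5 \omega^{2}}{22} - \frac{2 \omega}{11} - \frac{4}{55}}}{22}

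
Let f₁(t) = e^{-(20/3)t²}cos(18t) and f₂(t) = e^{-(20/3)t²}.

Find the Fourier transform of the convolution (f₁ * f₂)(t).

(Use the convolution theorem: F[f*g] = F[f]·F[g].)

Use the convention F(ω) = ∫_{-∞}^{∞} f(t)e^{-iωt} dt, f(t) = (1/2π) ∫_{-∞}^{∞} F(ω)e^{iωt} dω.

F[f₁*f₂](ω) = \frac{3 \pi \left(e^{\frac{27 \omega}{10}} + 1\right) e^{- \frac{3 \omega^{2}}{40} - \frac{27 \omega}{20} - \frac{243}{20}}}{40}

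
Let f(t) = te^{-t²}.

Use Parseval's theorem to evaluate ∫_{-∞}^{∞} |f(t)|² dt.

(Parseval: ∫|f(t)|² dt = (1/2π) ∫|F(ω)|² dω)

∫|f(t)|² dt = \frac{\sqrt{2} \sqrt{\pi}}{8}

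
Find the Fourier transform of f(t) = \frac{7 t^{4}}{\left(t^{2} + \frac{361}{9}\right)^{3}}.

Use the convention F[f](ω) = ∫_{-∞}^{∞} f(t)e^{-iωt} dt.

F(ω) = \frac{7 \pi \left(361 \omega^{2} - 285 \left|{\omega}\right| + 27\right) e^{- \frac{19 \left|{\omega}\right|}{3}}}{456}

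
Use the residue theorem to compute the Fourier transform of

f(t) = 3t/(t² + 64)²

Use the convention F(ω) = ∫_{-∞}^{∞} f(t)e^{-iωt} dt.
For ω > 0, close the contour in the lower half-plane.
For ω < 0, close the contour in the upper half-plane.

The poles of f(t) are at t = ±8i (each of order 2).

Let g(z) = f(z)e^{-iωz}; for large |z| the factor e^{-iωz} decays in the lower half-plane when ω > 0 and in the upper half-plane when ω < 0.

Case ω > 0 (lower half-plane, clockwise contour ⇒ F(ω) = -2πi·ΣRes):
  Res_{z = - 8 i} g(z) = \frac{3 \omega e^{- 8 \omega}}{32} (pole of order 2)
  F(ω) = -2πi·ΣRes = - \frac{3 i \pi \omega e^{- 8 \omega}}{16}

Case ω < 0 (upper half-plane, counterclockwise contour ⇒ F(ω) = +2πi·ΣRes):
  Res_{z = 8 i} g(z) = - \frac{3 \omega e^{8 \omega}}{32} (pole of order 2)
  F(ω) = 2πi·ΣRes = - \frac{3 i \pi \omega e^{8 \omega}}{16}

Both cases combine into a single formula in |ω|:

F(ω) = - \frac{3 i \pi \omega e^{- 8 \left|{\omega}\right|}}{16}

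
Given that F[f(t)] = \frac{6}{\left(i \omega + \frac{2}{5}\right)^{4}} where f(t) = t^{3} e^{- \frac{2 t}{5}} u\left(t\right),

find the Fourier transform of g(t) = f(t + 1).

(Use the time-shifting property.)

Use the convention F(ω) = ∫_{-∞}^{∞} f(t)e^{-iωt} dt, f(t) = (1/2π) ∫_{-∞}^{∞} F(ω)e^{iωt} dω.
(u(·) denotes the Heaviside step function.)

F[g](ω) = \frac{3750 e^{i \omega}}{\left(5 i \omega + 2\right)^{4}}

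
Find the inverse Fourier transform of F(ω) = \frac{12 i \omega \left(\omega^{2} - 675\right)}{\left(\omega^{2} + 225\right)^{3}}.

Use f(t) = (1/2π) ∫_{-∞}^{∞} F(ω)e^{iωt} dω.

f(t) = 3 t e^{- 15 \left|{t}\right|} \left|{t}\right|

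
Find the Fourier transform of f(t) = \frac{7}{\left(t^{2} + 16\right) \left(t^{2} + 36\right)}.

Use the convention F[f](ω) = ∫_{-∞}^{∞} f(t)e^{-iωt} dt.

F(ω) = \frac{7 \pi \left(3 e^{2 \left|{\omega}\right|} - 2\right) e^{- 6 \left|{\omega}\right|}}{240}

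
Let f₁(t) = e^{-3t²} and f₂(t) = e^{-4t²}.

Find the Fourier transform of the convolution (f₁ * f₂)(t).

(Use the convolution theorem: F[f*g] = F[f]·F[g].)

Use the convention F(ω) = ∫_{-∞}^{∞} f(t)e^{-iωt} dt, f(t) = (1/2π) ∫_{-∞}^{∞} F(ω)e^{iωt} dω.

F[f₁*f₂](ω) = \frac{\sqrt{3} \pi e^{- \frac{7 \omega^{2}}{48}}}{6}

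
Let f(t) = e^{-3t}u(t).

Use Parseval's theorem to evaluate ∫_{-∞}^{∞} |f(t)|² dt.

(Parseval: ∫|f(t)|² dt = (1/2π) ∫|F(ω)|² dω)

∫|f(t)|² dt = \frac{1}{6}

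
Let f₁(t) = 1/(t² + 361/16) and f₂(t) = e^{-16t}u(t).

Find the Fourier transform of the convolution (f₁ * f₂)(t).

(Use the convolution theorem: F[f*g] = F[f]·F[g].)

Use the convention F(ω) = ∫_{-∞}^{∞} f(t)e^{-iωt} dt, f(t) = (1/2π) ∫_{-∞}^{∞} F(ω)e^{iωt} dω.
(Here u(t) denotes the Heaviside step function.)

F[f₁*f₂](ω) = \frac{4 \pi e^{- \frac{19 \left|{\omega}\right|}{4}}}{19 \left(i \omega + 16\right)}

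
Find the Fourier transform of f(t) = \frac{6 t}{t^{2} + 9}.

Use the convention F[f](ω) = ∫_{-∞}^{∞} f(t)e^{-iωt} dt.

F(ω) = - 6 i \pi e^{- 3 \left|{\omega}\right|} \operatorname{sign}{\left(\omega \right)}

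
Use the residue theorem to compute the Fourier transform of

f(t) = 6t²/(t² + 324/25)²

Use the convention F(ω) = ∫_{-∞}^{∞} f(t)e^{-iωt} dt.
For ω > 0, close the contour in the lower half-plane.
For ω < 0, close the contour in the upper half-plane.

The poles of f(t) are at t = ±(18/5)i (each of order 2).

Let g(z) = f(z)e^{-iωz}; for large |z| the factor e^{-iωz} decays in the lower half-plane when ω > 0 and in the upper half-plane when ω < 0.

Case ω > 0 (lower half-plane, clockwise contour ⇒ F(ω) = -2πi·ΣRes):
  Res_{z = - \frac{18 i}{5}} g(z) = \frac{i \left(5 - 18 \omega\right) e^{- \frac{18 \omega}{5}}}{12} (pole of order 2)
  F(ω) = -2πi·ΣRes = \frac{\pi \left(5 - 18 \omega\right) e^{- \frac{18 \omega}{5}}}{6}

Case ω < 0 (upper half-plane, counterclockwise contour ⇒ F(ω) = +2πi·ΣRes):
  Res_{z = \frac{18 i}{5}} g(z) = \frac{i \left(- 18 \omega - 5\right) e^{\frac{18 \omega}{5}}}{12} (pole of order 2)
  F(ω) = 2πi·ΣRes = \frac{\pi \left(18 \omega + 5\right) e^{\frac{18 \omega}{5}}}{6}

Both cases combine into a single formula in |ω|:

F(ω) = \frac{\pi \left(5 - 18 \left|{\omega}\right|\right) e^{- \frac{18 \left|{\omega}\right|}{5}}}{6}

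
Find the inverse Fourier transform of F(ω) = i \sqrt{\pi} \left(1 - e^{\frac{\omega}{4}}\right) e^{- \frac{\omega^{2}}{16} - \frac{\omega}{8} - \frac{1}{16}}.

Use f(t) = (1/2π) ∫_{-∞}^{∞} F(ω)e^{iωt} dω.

f(t) = 4 e^{- 4 t^{2}} \sin{\left(t \right)}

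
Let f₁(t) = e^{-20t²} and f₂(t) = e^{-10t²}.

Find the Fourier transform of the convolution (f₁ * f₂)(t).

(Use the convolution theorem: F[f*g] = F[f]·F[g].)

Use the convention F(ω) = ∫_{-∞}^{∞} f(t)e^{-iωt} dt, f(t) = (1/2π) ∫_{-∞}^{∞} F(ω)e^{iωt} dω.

F[f₁*f₂](ω) = \frac{\sqrt{2} \pi e^{- \frac{3 \omega^{2}}{80}}}{20}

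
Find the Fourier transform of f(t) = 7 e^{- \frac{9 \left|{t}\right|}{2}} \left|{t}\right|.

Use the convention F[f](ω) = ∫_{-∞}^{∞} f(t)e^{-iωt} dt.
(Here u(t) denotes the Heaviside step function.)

F(ω) = \frac{56 \left(81 - 4 \omega^{2}\right)}{\left(4 \omega^{2} + 81\right)^{2}}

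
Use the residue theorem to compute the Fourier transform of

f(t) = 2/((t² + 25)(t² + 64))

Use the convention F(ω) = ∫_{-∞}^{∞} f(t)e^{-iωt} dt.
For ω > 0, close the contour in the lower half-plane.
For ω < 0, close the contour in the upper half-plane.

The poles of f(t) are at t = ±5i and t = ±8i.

Let g(z) = f(z)e^{-iωz}; for large |z| the factor e^{-iωz} decays in the lower half-plane when ω > 0 and in the upper half-plane when ω < 0.

Case ω > 0 (lower half-plane, clockwise contour ⇒ F(ω) = -2πi·ΣRes):
  Res_{z = - 5 i} g(z) = \frac{i e^{- 5 \omega}}{195}
  Res_{z = - 8 i} g(z) = - \frac{i e^{- 8 \omega}}{312}
  F(ω) = -2πi·ΣRes = \frac{\pi \left(8 e^{3 \omega} - 5\right) e^{- 8 \omega}}{780}

Case ω < 0 (upper half-plane, counterclockwise contour ⇒ F(ω) = +2πi·ΣRes):
  Res_{z = 5 i} g(z) = - \frac{i e^{5 \omega}}{195}
  Res_{z = 8 i} g(z) = \frac{i e^{8 \omega}}{312}
  F(ω) = 2πi·ΣRes = \frac{\pi \left(8 - 5 e^{3 \omega}\right) e^{5 \omega}}{780}

Both cases combine into a single formula in |ω|:

F(ω) = \frac{\pi \left(8 e^{3 \left|{\omega}\right|} - 5\right) e^{- 8 \left|{\omega}\right|}}{780}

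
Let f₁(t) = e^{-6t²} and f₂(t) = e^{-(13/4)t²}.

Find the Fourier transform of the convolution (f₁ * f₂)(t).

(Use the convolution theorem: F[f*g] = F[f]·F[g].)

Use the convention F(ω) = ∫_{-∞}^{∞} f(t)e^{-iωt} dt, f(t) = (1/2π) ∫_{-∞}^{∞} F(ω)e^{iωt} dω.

F[f₁*f₂](ω) = \frac{\sqrt{78} \pi e^{- \frac{37 \omega^{2}}{312}}}{39}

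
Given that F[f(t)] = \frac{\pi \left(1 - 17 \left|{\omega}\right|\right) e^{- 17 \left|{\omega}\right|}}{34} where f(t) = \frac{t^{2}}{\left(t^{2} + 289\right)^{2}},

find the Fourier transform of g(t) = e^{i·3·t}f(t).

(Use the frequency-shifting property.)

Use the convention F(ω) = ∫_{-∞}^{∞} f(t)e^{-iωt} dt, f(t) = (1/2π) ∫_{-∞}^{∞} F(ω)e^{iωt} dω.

F[g](ω) = \frac{\pi \left(1 - 17 \left|{\omega - 3}\right|\right) e^{- 17 \left|{\omega - 3}\right|}}{34}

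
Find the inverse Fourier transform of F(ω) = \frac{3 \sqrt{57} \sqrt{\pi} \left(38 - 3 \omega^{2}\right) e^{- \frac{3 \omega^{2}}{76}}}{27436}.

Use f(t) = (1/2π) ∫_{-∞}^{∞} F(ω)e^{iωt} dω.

f(t) = t^{2} e^{- \frac{19 t^{2}}{3}}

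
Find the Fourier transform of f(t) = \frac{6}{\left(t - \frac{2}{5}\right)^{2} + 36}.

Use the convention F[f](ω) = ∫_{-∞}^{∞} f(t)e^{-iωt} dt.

F(ω) = \pi e^{- \frac{2 i \omega}{5} - 6 \left|{\omega}\right|}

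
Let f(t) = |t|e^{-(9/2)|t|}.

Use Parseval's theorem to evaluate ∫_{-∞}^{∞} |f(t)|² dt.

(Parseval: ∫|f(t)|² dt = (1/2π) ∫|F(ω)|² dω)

∫|f(t)|² dt = \frac{4}{729}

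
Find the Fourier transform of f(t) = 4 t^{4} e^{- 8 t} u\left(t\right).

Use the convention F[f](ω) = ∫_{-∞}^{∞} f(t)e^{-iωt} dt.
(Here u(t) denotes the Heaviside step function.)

F(ω) = \frac{96}{\left(i \omega + 8\right)^{5}}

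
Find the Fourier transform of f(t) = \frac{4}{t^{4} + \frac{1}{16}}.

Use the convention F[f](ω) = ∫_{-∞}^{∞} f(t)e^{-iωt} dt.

F(ω) = 32 \pi e^{- \frac{\sqrt{2} \left|{\omega}\right|}{4}} \sin{\left(\frac{\sqrt{2} \left|{\omega}\right|}{4} + \frac{\pi}{4} \right)}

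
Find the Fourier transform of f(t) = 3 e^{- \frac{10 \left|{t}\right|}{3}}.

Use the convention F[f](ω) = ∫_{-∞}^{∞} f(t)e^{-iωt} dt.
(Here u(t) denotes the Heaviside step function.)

F(ω) = \frac{180}{9 \omega^{2} + 100}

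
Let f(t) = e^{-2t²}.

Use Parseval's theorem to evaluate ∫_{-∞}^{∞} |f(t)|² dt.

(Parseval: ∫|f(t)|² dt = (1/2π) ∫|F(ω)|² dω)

∫|f(t)|² dt = \frac{\sqrt{\pi}}{2}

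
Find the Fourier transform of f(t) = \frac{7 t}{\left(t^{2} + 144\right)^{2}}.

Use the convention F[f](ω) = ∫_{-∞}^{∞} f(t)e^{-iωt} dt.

F(ω) = - \frac{7 i \pi \omega e^{- 12 \left|{\omega}\right|}}{24}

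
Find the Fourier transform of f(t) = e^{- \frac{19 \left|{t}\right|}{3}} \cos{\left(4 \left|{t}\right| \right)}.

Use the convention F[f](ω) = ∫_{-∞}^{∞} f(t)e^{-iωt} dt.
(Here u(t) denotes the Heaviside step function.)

F(ω) = \frac{114 \left(9 \omega^{2} + 505\right)}{81 \omega^{4} + 3906 \omega^{2} + 255025}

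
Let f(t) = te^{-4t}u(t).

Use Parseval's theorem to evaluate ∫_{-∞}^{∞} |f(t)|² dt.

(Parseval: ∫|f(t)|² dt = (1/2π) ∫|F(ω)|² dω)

∫|f(t)|² dt = \frac{1}{256}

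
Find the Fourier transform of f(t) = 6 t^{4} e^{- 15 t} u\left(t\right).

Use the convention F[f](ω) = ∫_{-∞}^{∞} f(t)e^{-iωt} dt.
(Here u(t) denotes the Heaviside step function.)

F(ω) = \frac{144}{\left(i \omega + 15\right)^{5}}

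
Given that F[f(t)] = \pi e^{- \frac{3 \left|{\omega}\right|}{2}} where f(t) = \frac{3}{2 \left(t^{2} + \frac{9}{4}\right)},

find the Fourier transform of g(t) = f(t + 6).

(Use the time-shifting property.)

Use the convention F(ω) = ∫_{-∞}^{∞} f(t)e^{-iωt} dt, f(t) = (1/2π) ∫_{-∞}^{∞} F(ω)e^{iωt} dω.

F[g](ω) = \pi e^{6 i \omega - \frac{3 \left|{\omega}\right|}{2}}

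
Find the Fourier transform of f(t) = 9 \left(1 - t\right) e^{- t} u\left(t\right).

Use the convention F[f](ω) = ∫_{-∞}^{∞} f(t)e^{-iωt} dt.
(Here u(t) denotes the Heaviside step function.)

F(ω) = \frac{9 i \omega}{- \omega^{2} + 2 i \omega + 1}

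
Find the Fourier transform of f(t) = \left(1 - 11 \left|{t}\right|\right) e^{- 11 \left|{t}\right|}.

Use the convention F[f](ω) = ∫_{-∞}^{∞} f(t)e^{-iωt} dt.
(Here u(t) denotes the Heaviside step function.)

F(ω) = \frac{44 \omega^{2}}{\left(\omega^{2} + 121\right)^{2}}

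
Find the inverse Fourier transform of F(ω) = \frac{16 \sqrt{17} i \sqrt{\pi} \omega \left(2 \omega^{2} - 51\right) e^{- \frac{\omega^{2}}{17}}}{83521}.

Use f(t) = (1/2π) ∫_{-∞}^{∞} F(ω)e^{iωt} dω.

f(t) = 2 t^{3} e^{- \frac{17 t^{2}}{4}}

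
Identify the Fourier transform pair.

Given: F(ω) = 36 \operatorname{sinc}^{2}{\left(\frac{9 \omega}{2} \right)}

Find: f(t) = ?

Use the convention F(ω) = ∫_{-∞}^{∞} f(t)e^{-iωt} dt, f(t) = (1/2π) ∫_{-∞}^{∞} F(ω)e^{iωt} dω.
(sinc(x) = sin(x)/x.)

f(t) = 4 \left(\begin{cases} 1 - \frac{\left|{t}\right|}{9} & \text{for}\: \left|{t}\right| < 9 \\0 & \text{otherwise} \end{cases}\right)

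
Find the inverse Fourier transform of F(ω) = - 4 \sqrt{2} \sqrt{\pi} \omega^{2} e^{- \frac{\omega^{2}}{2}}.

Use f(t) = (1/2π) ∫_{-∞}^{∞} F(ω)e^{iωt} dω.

f(t) = 2 \left(2 t^{2} - 2\right) e^{- \frac{t^{2}}{2}}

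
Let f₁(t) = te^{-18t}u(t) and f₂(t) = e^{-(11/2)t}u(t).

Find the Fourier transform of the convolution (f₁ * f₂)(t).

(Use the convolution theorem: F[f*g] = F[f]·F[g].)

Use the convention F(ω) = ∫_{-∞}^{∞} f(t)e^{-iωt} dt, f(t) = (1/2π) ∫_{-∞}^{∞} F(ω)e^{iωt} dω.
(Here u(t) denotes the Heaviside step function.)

F[f₁*f₂](ω) = \frac{2}{\left(i \omega + 18\right)^{2} \left(2 i \omega + 11\right)}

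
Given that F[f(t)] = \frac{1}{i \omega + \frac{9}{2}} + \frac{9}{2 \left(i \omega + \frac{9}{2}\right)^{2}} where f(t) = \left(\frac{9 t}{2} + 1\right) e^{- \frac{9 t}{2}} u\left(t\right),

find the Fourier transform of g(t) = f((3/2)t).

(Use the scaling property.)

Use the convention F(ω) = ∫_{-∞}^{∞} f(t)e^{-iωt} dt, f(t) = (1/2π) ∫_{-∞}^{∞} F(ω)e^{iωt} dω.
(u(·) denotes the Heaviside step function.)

F[g](ω) = \frac{8 \left(- 2 i \omega - 27\right)}{16 \omega^{2} - 216 i \omega - 729}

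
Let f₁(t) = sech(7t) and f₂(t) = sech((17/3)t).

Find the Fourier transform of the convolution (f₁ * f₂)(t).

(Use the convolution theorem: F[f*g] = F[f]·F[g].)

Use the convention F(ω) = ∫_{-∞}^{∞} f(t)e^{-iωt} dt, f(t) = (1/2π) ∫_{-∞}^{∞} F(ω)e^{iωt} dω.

F[f₁*f₂](ω) = \frac{3 \pi^{2}}{119 \cosh{\left(\frac{\pi \omega}{14} \right)} \cosh{\left(\frac{3 \pi \omega}{34} \right)}}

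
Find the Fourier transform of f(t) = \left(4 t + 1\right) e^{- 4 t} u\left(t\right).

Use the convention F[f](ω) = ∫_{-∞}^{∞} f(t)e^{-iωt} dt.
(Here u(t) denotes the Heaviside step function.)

F(ω) = \frac{- i \omega - 8}{\omega^{2} - 8 i \omega - 16}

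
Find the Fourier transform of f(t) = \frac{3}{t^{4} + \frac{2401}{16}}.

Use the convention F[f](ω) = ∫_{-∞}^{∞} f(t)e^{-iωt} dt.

F(ω) = \frac{24 \pi e^{- \frac{7 \sqrt{2} \left|{\omega}\right|}{4}} \sin{\left(\frac{7 \sqrt{2} \left|{\omega}\right|}{4} + \frac{\pi}{4} \right)}}{343}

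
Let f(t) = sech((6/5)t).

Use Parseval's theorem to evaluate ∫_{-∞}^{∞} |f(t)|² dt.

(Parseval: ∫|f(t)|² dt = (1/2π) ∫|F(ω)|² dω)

∫|f(t)|² dt = \frac{5}{3}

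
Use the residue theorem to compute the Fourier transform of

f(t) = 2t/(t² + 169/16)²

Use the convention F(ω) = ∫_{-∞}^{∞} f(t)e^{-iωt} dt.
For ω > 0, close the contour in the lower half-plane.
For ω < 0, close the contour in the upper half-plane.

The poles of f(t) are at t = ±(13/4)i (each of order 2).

Let g(z) = f(z)e^{-iωz}; for large |z| the factor e^{-iωz} decays in the lower half-plane when ω > 0 and in the upper half-plane when ω < 0.

Case ω > 0 (lower half-plane, clockwise contour ⇒ F(ω) = -2πi·ΣRes):
  Res_{z = - \frac{13 i}{4}} g(z) = \frac{2 \omega e^{- \frac{13 \omega}{4}}}{13} (pole of order 2)
  F(ω) = -2πi·ΣRes = - \frac{4 i \pi \omega e^{- \frac{13 \omega}{4}}}{13}

Case ω < 0 (upper half-plane, counterclockwise contour ⇒ F(ω) = +2πi·ΣRes):
  Res_{z = \frac{13 i}{4}} g(z) = - \frac{2 \omega e^{\frac{13 \omega}{4}}}{13} (pole of order 2)
  F(ω) = 2πi·ΣRes = - \frac{4 i \pi \omega e^{\frac{13 \omega}{4}}}{13}

Both cases combine into a single formula in |ω|:

F(ω) = - \frac{4 i \pi \omega e^{- \frac{13 \left|{\omega}\right|}{4}}}{13}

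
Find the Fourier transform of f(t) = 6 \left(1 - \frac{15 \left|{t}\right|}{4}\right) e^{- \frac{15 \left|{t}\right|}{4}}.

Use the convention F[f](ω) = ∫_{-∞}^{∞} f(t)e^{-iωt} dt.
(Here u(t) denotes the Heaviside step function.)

F(ω) = \frac{23040 \omega^{2}}{\left(16 \omega^{2} + 225\right)^{2}}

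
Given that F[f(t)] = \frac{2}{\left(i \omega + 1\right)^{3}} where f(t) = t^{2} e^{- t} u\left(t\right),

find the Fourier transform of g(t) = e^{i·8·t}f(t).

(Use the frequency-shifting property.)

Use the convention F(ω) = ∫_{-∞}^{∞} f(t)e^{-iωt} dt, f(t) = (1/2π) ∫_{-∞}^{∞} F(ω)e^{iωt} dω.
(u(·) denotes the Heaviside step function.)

F[g](ω) = \frac{2}{\left(i \left(\omega - 8\right) + 1\right)^{3}}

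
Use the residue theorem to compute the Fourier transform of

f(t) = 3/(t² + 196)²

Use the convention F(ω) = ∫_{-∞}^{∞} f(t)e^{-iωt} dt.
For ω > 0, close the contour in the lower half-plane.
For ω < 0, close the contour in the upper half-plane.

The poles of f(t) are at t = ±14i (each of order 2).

Let g(z) = f(z)e^{-iωz}; for large |z| the factor e^{-iωz} decays in the lower half-plane when ω > 0 and in the upper half-plane when ω < 0.

Case ω > 0 (lower half-plane, clockwise contour ⇒ F(ω) = -2πi·ΣRes):
  Res_{z = - 14 i} g(z) = \frac{3 i \left(14 \omega + 1\right) e^{- 14 \omega}}{10976} (pole of order 2)
  F(ω) = -2πi·ΣRes = \frac{3 \pi \left(14 \omega + 1\right) e^{- 14 \omega}}{5488}

Case ω < 0 (upper half-plane, counterclockwise contour ⇒ F(ω) = +2πi·ΣRes):
  Res_{z = 14 i} g(z) = \frac{3 i \left(14 \omega - 1\right) e^{14 \omega}}{10976} (pole of order 2)
  F(ω) = 2πi·ΣRes = \frac{3 \pi \left(1 - 14 \omega\right) e^{14 \omega}}{5488}

Both cases combine into a single formula in |ω|:

F(ω) = \frac{3 \pi \left(14 \left|{\omega}\right| + 1\right) e^{- 14 \left|{\omega}\right|}}{5488}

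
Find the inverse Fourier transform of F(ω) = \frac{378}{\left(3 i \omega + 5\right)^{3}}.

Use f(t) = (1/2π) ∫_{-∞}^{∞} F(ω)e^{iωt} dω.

f(t) = 7 t^{2} e^{- \frac{5 t}{3}} u\left(t\right)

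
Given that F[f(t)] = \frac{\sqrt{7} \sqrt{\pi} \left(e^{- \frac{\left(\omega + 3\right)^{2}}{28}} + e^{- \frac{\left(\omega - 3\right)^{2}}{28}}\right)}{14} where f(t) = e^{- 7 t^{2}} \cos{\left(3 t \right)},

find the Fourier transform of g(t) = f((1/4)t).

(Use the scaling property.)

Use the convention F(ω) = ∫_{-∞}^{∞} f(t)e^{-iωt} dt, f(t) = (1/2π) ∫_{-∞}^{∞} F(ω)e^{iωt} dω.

F[g](ω) = \frac{2 \sqrt{7} \sqrt{\pi} \left(e^{\frac{12 \omega}{7}} + 1\right) e^{- \frac{4 \omega^{2}}{7} - \frac{6 \omega}{7} - \frac{9}{28}}}{7}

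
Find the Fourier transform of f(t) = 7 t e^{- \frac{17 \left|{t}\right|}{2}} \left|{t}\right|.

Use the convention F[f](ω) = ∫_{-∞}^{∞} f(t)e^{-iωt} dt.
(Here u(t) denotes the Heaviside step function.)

F(ω) = \frac{448 i \omega \left(4 \omega^{2} - 867\right)}{\left(4 \omega^{2} + 289\right)^{3}}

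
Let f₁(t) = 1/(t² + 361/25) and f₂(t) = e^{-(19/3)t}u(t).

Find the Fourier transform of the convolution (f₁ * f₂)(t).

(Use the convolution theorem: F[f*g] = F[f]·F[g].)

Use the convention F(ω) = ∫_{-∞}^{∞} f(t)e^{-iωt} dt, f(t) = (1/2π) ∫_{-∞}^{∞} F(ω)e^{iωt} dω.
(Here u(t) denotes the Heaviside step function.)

F[f₁*f₂](ω) = \frac{15 \pi e^{- \frac{19 \left|{\omega}\right|}{5}}}{19 \left(3 i \omega + 19\right)}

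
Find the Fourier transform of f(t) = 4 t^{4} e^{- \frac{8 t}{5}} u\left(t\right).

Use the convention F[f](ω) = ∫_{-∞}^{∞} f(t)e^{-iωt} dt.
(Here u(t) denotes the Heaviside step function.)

F(ω) = \frac{300000}{\left(5 i \omega + 8\right)^{5}}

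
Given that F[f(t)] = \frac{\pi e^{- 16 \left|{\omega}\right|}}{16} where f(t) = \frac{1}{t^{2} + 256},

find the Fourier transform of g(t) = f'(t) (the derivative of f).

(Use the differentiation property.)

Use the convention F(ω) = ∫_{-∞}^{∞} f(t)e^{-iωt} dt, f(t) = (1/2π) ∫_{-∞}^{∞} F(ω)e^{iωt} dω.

F[g](ω) = \frac{i \pi \omega e^{- 16 \left|{\omega}\right|}}{16}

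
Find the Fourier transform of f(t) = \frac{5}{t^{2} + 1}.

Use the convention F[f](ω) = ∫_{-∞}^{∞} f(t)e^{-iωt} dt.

F(ω) = 5 \pi e^{- \left|{\omega}\right|}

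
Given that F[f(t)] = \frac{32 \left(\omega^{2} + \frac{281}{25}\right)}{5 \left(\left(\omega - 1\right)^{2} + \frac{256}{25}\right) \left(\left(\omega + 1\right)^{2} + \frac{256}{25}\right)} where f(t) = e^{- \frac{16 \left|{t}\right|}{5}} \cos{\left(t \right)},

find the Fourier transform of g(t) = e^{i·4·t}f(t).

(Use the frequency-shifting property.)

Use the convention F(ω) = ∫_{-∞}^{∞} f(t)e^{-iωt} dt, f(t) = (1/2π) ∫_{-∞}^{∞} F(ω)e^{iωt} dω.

F[g](ω) = \frac{160 \left(25 \left(\omega - 4\right)^{2} + 281\right)}{\left(25 \left(\omega - 5\right)^{2} + 256\right) \left(25 \left(\omega - 3\right)^{2} + 256\right)}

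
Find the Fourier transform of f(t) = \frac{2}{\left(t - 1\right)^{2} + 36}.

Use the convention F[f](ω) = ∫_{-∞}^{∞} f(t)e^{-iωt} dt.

F(ω) = \frac{\pi e^{- i \omega - 6 \left|{\omega}\right|}}{3}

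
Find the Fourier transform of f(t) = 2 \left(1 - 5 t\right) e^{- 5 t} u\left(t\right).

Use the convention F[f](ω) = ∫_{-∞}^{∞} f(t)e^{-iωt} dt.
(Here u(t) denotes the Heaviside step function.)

F(ω) = \frac{2 i \omega}{- \omega^{2} + 10 i \omega + 25}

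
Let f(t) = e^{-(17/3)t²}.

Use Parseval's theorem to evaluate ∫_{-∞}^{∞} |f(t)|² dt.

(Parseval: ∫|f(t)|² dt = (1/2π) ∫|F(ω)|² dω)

∫|f(t)|² dt = \frac{\sqrt{102} \sqrt{\pi}}{34}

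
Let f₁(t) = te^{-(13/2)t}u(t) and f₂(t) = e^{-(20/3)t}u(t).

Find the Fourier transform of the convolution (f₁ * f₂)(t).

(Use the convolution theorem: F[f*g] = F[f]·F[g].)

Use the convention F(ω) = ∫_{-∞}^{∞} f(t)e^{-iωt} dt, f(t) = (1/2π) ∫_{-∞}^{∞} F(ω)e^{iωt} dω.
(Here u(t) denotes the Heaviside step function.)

F[f₁*f₂](ω) = \frac{12}{\left(2 i \omega + 13\right)^{2} \left(3 i \omega + 20\right)}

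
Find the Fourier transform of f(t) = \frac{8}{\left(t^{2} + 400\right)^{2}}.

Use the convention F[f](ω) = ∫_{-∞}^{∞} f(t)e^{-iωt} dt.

F(ω) = \frac{\pi \left(20 \left|{\omega}\right| + 1\right) e^{- 20 \left|{\omega}\right|}}{2000}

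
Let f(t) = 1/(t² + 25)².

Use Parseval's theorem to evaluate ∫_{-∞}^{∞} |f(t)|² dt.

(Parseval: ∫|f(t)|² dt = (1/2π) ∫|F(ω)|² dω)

∫|f(t)|² dt = \frac{\pi}{250000}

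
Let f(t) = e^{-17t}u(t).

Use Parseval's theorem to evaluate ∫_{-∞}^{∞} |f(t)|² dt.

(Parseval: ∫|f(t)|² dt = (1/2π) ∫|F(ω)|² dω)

∫|f(t)|² dt = \frac{1}{34}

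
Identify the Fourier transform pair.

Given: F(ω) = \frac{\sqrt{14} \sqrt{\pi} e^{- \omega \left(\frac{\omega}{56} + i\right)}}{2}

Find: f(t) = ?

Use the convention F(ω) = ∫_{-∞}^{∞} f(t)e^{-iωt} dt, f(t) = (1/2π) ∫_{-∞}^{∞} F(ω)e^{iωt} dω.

f(t) = 7 e^{- 14 \left(t - 1\right)^{2}}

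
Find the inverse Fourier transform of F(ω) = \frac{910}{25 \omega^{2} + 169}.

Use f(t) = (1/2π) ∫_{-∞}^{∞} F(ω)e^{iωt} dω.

f(t) = 7 e^{- \frac{13 \left|{t}\right|}{5}}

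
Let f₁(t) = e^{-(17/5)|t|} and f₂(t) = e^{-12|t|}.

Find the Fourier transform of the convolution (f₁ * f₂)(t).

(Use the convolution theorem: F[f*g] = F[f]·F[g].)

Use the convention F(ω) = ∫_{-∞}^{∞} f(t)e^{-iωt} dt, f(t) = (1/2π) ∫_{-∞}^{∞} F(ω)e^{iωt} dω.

F[f₁*f₂](ω) = \frac{4080}{\left(\omega^{2} + 144\right) \left(25 \omega^{2} + 289\right)}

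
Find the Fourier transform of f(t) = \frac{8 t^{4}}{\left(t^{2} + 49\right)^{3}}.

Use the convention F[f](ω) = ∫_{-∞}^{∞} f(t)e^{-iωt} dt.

F(ω) = \frac{\pi \left(49 \omega^{2} - 35 \left|{\omega}\right| + 3\right) e^{- 7 \left|{\omega}\right|}}{7}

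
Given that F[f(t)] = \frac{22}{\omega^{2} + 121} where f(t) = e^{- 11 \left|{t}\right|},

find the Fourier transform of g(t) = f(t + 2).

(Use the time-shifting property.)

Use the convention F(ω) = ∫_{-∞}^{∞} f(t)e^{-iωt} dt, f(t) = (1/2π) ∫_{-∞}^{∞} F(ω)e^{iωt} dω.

F[g](ω) = \frac{22 e^{2 i \omega}}{\omega^{2} + 121}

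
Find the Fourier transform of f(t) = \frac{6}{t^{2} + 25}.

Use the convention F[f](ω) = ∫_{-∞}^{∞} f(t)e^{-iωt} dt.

F(ω) = \frac{6 \pi e^{- 5 \left|{\omega}\right|}}{5}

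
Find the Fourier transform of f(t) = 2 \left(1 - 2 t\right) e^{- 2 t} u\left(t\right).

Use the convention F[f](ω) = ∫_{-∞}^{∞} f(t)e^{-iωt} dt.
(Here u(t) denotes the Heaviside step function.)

F(ω) = \frac{2 i \omega}{- \omega^{2} + 4 i \omega + 4}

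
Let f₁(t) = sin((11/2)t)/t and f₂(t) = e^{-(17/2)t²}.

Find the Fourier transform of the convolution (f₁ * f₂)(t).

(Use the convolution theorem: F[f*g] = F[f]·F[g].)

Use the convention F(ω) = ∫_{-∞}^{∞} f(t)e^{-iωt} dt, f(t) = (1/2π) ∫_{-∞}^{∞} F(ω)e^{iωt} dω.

F[f₁*f₂](ω) = \begin{cases} \frac{\sqrt{34} \pi^{\frac{3}{2}} e^{- \frac{\omega^{2}}{34}}}{17} & \text{for}\: \omega > - \frac{11}{2} \wedge \omega < \frac{11}{2} \\0 & \text{otherwise} \end{cases}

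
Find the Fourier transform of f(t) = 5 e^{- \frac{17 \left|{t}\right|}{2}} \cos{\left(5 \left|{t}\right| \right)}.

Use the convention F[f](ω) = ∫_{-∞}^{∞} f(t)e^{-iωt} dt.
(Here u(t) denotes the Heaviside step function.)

F(ω) = \frac{340 \left(4 \omega^{2} + 389\right)}{16 \omega^{4} + 1512 \omega^{2} + 151321}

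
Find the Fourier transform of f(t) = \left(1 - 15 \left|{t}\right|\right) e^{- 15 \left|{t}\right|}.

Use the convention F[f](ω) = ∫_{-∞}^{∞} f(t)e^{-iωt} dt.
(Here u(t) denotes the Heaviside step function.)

F(ω) = \frac{60 \omega^{2}}{\left(\omega^{2} + 225\right)^{2}}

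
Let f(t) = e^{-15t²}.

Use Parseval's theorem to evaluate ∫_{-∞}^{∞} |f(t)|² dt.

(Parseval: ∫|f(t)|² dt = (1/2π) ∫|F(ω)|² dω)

∫|f(t)|² dt = \frac{\sqrt{30} \sqrt{\pi}}{30}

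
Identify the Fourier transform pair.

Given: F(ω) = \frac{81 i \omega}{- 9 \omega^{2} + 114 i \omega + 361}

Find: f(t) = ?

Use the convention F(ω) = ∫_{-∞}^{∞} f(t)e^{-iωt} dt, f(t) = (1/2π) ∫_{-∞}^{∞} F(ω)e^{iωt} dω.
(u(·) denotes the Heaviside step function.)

f(t) = 9 \left(1 - \frac{19 t}{3}\right) e^{- \frac{19 t}{3}} u\left(t\right)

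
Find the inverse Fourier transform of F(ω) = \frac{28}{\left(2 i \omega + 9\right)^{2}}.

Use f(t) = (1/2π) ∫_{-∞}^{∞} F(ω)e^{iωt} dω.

f(t) = 7 t e^{- \frac{9 t}{2}} u\left(t\right)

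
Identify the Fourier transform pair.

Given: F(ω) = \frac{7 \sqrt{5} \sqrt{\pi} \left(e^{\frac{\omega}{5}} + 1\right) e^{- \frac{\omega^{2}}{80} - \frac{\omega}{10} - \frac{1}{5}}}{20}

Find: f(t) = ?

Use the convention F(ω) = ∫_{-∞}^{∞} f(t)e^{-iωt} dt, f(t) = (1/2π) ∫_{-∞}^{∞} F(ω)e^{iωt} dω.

f(t) = 7 e^{- 20 t^{2}} \cos{\left(4 t \right)}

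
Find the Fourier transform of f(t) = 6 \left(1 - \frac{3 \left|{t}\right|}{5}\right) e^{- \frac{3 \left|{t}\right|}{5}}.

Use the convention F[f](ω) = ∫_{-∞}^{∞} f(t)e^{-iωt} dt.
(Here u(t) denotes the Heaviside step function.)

F(ω) = \frac{9000 \omega^{2}}{\left(25 \omega^{2} + 9\right)^{2}}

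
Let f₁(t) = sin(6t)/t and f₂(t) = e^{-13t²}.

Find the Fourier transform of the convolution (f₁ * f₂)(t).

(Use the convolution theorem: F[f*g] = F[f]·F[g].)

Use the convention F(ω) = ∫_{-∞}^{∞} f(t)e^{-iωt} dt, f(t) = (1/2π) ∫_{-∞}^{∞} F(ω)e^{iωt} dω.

F[f₁*f₂](ω) = \begin{cases} \frac{\sqrt{13} \pi^{\frac{3}{2}} e^{- \frac{\omega^{2}}{52}}}{13} & \text{for}\: \omega > -6 \wedge \omega < 6 \\0 & \text{otherwise} \end{cases}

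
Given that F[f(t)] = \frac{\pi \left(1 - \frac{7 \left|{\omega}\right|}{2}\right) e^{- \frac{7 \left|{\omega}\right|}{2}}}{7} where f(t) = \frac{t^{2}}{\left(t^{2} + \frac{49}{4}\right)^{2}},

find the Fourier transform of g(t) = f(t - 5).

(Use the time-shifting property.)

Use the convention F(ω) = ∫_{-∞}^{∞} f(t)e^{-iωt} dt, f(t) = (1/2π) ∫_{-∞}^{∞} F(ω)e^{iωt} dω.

F[g](ω) = \frac{\pi \left(2 - 7 \left|{\omega}\right|\right) e^{- 5 i \omega - \frac{7 \left|{\omega}\right|}{2}}}{14}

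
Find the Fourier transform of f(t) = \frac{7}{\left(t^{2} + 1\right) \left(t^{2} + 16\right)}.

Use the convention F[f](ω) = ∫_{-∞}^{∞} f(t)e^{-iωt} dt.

F(ω) = \frac{7 \pi \left(4 e^{3 \left|{\omega}\right|} - 1\right) e^{- 4 \left|{\omega}\right|}}{60}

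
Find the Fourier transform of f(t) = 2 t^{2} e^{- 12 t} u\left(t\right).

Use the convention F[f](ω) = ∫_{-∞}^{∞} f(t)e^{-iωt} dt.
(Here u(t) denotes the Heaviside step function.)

F(ω) = \frac{4}{\left(i \omega + 12\right)^{3}}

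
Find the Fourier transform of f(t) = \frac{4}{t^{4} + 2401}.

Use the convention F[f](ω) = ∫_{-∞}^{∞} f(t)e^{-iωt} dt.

F(ω) = \frac{4 \pi e^{- \frac{7 \sqrt{2} \left|{\omega}\right|}{2}} \sin{\left(\frac{7 \sqrt{2} \left|{\omega}\right|}{2} + \frac{\pi}{4} \right)}}{343}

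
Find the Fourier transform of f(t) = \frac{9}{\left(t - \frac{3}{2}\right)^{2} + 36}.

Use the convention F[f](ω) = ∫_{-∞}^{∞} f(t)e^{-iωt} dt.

F(ω) = \frac{3 \pi e^{- \frac{3 i \omega}{2} - 6 \left|{\omega}\right|}}{2}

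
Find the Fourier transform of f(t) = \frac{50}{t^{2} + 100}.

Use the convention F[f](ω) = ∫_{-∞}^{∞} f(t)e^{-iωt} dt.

F(ω) = 5 \pi e^{- 10 \left|{\omega}\right|}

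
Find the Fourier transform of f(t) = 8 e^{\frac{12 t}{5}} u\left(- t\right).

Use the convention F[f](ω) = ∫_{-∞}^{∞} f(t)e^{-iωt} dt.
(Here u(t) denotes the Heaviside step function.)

F(ω) = - \frac{40}{5 i \omega - 12}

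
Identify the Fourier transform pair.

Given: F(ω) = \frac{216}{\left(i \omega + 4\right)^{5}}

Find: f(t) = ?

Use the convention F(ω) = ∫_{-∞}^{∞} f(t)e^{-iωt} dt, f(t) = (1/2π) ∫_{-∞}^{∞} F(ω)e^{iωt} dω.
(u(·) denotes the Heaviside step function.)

f(t) = 9 t^{4} e^{- 4 t} u\left(t\right)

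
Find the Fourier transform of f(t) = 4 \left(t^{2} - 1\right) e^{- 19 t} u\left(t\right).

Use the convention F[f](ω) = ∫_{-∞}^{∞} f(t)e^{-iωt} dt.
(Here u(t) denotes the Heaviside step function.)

F(ω) = \frac{4 \left(2 i \omega - \left(i \omega + 19\right)^{3} + 38\right)}{\left(i \omega + 19\right)^{4}}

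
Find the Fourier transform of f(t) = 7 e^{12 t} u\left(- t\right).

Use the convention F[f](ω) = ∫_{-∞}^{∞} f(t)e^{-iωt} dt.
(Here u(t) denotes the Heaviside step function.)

F(ω) = - \frac{7}{i \omega - 12}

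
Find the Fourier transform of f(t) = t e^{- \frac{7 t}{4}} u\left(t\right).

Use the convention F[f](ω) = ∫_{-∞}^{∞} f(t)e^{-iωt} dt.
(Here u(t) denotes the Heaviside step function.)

F(ω) = \frac{16}{\left(4 i \omega + 7\right)^{2}}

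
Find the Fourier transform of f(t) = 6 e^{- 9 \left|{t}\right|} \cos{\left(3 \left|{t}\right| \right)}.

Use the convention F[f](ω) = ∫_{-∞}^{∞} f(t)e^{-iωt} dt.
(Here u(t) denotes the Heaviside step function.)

F(ω) = \frac{108 \left(\omega^{2} + 90\right)}{\omega^{4} + 144 \omega^{2} + 8100}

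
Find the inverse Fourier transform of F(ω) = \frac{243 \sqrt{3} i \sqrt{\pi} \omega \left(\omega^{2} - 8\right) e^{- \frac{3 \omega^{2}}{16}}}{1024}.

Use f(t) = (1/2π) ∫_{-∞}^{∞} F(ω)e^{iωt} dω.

f(t) = 9 t^{3} e^{- \frac{4 t^{2}}{3}}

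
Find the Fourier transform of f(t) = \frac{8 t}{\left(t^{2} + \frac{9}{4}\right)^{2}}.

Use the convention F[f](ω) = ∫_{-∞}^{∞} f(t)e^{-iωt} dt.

F(ω) = - \frac{8 i \pi \omega e^{- \frac{3 \left|{\omega}\right|}{2}}}{3}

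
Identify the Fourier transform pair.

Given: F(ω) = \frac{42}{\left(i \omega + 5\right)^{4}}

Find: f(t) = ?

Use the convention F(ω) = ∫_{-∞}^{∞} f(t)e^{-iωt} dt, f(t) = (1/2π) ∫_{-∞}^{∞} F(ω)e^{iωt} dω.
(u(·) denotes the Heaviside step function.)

f(t) = 7 t^{3} e^{- 5 t} u\left(t\right)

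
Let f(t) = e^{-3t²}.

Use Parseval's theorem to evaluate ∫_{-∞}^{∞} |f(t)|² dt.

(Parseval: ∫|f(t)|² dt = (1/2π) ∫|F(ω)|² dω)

∫|f(t)|² dt = \frac{\sqrt{6} \sqrt{\pi}}{6}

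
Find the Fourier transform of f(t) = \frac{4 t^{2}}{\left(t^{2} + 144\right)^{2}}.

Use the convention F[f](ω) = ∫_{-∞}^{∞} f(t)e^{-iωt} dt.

F(ω) = \frac{\pi \left(1 - 12 \left|{\omega}\right|\right) e^{- 12 \left|{\omega}\right|}}{6}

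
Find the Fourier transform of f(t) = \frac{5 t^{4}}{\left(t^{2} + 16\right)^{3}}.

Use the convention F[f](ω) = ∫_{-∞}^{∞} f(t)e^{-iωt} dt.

F(ω) = \frac{5 \pi \left(16 \omega^{2} - 20 \left|{\omega}\right| + 3\right) e^{- 4 \left|{\omega}\right|}}{32}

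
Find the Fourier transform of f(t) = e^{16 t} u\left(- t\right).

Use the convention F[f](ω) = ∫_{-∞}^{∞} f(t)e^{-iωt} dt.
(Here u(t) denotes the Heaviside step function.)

F(ω) = \frac{i}{\omega + 16 i}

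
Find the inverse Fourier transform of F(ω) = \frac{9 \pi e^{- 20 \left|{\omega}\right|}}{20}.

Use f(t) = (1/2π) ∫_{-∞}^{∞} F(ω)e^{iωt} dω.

f(t) = \frac{9}{t^{2} + 400}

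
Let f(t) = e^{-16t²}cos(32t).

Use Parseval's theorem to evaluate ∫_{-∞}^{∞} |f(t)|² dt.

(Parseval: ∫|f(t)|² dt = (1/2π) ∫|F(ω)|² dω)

∫|f(t)|² dt = \frac{\sqrt{2} \sqrt{\pi} \left(1 + e^{32}\right)}{16 e^{32}}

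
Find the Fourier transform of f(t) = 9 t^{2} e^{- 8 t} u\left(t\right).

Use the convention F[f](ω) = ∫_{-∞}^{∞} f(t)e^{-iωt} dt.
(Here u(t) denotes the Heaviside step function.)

F(ω) = \frac{18}{\left(i \omega + 8\right)^{3}}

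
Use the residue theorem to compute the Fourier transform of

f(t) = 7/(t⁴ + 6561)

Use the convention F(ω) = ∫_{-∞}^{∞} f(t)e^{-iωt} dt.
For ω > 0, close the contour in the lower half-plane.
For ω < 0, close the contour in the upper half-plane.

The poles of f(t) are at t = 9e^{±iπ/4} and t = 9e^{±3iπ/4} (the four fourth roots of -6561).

Let g(z) = f(z)e^{-iωz}; for large |z| the factor e^{-iωz} decays in the lower half-plane when ω > 0 and in the upper half-plane when ω < 0.

Case ω > 0 (lower half-plane, clockwise contour ⇒ F(ω) = -2πi·ΣRes):
  Res_{z = - \frac{9 \sqrt{2}}{2} - \frac{9 \sqrt{2} i}{2}} g(z) = \frac{7 \sqrt{2} i \left(1 - i\right) e^{\frac{9 \sqrt{2} \omega \left(-1 + i\right)}{2}}}{5832}
  Res_{z = \frac{9 \sqrt{2}}{2} - \frac{9 \sqrt{2} i}{2}} g(z) = \frac{7 \sqrt{2} i \left(1 + i\right) e^{- \frac{9 \sqrt{2} \omega \left(1 + i\right)}{2}}}{5832}
  F(ω) = -2πi·ΣRes = \frac{7 \sqrt{2} \pi \left(1 - i\right) \left(e^{9 \sqrt{2} i \omega} + i\right) e^{- \frac{9 \sqrt{2} \omega \left(1 + i\right)}{2}}}{2916} = \frac{7 \pi e^{- \frac{9 \sqrt{2} \omega}{2}} \sin{\left(\frac{9 \sqrt{2} \omega}{2} + \frac{\pi}{4} \right)}}{729}

Case ω < 0 (upper half-plane, counterclockwise contour ⇒ F(ω) = +2πi·ΣRes):
  Res_{z = \frac{9 \sqrt{2}}{2} + \frac{9 \sqrt{2} i}{2}} g(z) = \frac{7 \sqrt{2} i \left(-1 + i\right) e^{\frac{9 \sqrt{2} \omega \left(1 - i\right)}{2}}}{5832}
  Res_{z = - \frac{9 \sqrt{2}}{2} + \frac{9 \sqrt{2} i}{2}} g(z) = \frac{7 \sqrt{2} \left(1 - i\right) e^{\frac{9 \sqrt{2} \omega \left(1 + i\right)}{2}}}{5832}
  F(ω) = 2πi·ΣRes = - \frac{7 \sqrt{2} i \pi \left(i \left(1 - i\right) e^{\frac{9 \sqrt{2} \omega \left(1 - i\right)}{2}} - \left(1 - i\right) e^{\frac{9 \sqrt{2} \omega \left(1 + i\right)}{2}}\right)}{2916} = \frac{7 \pi e^{\frac{9 \sqrt{2} \omega}{2}} \cos{\left(\frac{9 \sqrt{2} \omega}{2} + \frac{\pi}{4} \right)}}{729}

Both cases combine into a single formula in |ω|:

F(ω) = \frac{7 \pi e^{- \frac{9 \sqrt{2} \left|{\omega}\right|}{2}} \sin{\left(\frac{9 \sqrt{2} \left|{\omega}\right|}{2} + \frac{\pi}{4} \right)}}{729}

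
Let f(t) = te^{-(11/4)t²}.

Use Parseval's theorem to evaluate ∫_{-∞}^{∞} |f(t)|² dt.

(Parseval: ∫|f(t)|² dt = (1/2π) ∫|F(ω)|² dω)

∫|f(t)|² dt = \frac{\sqrt{22} \sqrt{\pi}}{121}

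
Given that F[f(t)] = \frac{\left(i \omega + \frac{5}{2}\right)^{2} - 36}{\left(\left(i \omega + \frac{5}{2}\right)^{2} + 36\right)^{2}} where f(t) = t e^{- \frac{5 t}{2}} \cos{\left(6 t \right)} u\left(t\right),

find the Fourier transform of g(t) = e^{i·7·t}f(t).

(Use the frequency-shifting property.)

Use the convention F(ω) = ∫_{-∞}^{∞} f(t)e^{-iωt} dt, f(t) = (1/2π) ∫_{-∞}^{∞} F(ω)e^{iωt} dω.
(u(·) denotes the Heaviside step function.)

F[g](ω) = \frac{4 \left(\left(2 i \left(\omega - 7\right) + 5\right)^{2} - 144\right)}{\left(\left(2 i \left(\omega - 7\right) + 5\right)^{2} + 144\right)^{2}}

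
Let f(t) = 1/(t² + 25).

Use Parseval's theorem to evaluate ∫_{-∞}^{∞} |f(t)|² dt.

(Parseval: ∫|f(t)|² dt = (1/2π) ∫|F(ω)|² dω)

∫|f(t)|² dt = \frac{\pi}{250}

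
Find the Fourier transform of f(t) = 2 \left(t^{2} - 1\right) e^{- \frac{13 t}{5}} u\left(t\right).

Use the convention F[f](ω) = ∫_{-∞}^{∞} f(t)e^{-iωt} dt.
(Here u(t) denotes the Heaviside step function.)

F(ω) = \frac{10 \left(250 i \omega - \left(5 i \omega + 13\right)^{3} + 650\right)}{\left(5 i \omega + 13\right)^{4}}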